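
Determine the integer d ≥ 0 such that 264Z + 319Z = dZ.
In the PID Z, (a, b) is generated by gcd(a, b). Compute gcd(319, 264) with the extended Euclidean algorithm, tracking rows (r, s, t) with s·319 + t·264 = r:
  row A: (319, 1, 0)   [1·319 + 0·264 = 319]
  row B: (264, 0, 1)   [0·319 + 1·264 = 264]
  319 = 1·264 + 55   → row C = row A − 1·row B = (55, 1, −1)   [check: 1·319 − 1·264 = 55]
  264 = 4·55 + 44   → row D = row B − 4·row C = (44, −4, 5)   [check: −4·319 + 5·264 = 44]
  55 = 1·44 + 11   → row E = row C − 1·row D = (11, 5, −6)   [check: 5·319 − 6·264 = 11]
  44 = 4·11 + 0   → remainder 0, stop. gcd = 11 (last nonzero row E).
So gcd(264, 319) = 11, with Bézout identity 5·319 − 6·264 = 11. Containment (⊇): the Bézout identity exhibits 11 as an element of (264, 319), giving (11) ⊆ (264, 319). Containment (⊆): since 11 | 264 and 11 | 319 (264 = 11·24, 319 = 11·29), every Z-linear combination of 264 and 319 is divisible by 11, so (264, 319) ⊆ (11). Therefore (264, 319) = (11), d = 11.

Final answer: (264, 319) = (11); d = 11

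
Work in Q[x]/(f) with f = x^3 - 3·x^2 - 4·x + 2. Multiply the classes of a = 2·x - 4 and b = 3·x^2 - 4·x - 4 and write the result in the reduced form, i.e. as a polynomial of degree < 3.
a · b ≡ -2·x^2 + 32·x + 4 (mod f(x))

First multiply in Q[x] without reducing: a · b = 6·x^3 - 20·x^2 + 8·x + 16. Now divide by f(x) = x^3 - 3·x^2 - 4·x + 2, eliminating the leading term at each step:
  leading term 6·x^3: subtract (6)·f(x) = 6·x^3 - 18·x^2 - 24·x + 12, leaving -2·x^2 + 32·x + 4
The degree is now < 3, so this is the remainder. Hence a · b ≡ -2·x^2 + 32·x + 4 in Q[x]/(f).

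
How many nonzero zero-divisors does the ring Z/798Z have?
In Z/798Z each nonzero element is either a unit (gcd with 798 is 1) or a zero-divisor (gcd > 1). The number of units is φ(798): factorise 798 = 2 · 3 · 7 · 19, so φ(798) = (2 − 1) · (3 − 1) · (7 − 1) · (19 − 1) = 1 · 2 · 6 · 18 = 216. The nonzero elements number 798 − 1 = 797. Hence the nonzero zero-divisors number 797 − 216 = 581.

Final answer: Z/798Z has 581 nonzero zero-divisors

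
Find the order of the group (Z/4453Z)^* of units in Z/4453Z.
(Z/4453Z)^* consists of the classes a with gcd(a, 4453) = 1, so its order is φ(4453). φ is multiplicative, with φ(p^e) = p^e − p^(e−1). Factorise 4453 = 61 · 73. Then
  φ(4453) = (61 − 1) · (73 − 1) = 60 · 72 = 4320.
Thus |(Z/4453Z)^*| = 4320.

Final answer: |(Z/4453Z)^*| = 4320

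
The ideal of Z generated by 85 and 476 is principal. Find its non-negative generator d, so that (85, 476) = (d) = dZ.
In the PID Z, (a, b) is generated by gcd(a, b). Compute gcd(476, 85) with the extended Euclidean algorithm, tracking rows (r, s, t) with s·476 + t·85 = r:
  row A: (476, 1, 0)   [1·476 + 0·85 = 476]
  row B: (85, 0, 1)   [0·476 + 1·85 = 85]
  476 = 5·85 + 51   → row C = row A − 5·row B = (51, 1, −5)   [check: 1·476 − 5·85 = 51]
  85 = 1·51 + 34   → row D = row B − 1·row C = (34, −1, 6)   [check: −1·476 + 6·85 = 34]
  51 = 1·34 + 17   → row E = row C − 1·row D = (17, 2, −11)   [check: 2·476 − 11·85 = 17]
  34 = 2·17 + 0   → remainder 0, stop. gcd = 17 (last nonzero row E).
So gcd(85, 476) = 17, with Bézout identity 2·476 − 11·85 = 17. Containment (⊇): the Bézout identity exhibits 17 as an element of (85, 476), giving (17) ⊆ (85, 476). Containment (⊆): since 17 | 85 and 17 | 476 (85 = 17·5, 476 = 17·28), every Z-linear combination of 85 and 476 is divisible by 17, so (85, 476) ⊆ (17). Therefore (85, 476) = (17), d = 17.

Final answer: (85, 476) = (17); d = 17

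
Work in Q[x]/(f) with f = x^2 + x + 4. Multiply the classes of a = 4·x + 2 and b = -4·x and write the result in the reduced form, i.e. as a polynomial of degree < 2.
a · b ≡ 8·x + 64 (mod f(x))

First multiply in Q[x] without reducing: a · b = -16·x^2 - 8·x. Now divide by f(x) = x^2 + x + 4, eliminating the leading term at each step:
  leading term -16·x^2: subtract (-16)·f(x) = -16·x^2 - 16·x - 64, leaving 8·x + 64
The degree is now < 2, so this is the remainder. Hence a · b ≡ 8·x + 64 in Q[x]/(f).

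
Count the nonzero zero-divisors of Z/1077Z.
Z/1077Z has 360 nonzero zero-divisors

In Z/1077Z each nonzero element is either a unit (gcd with 1077 is 1) or a zero-divisor (gcd > 1). The number of units is φ(1077): factorise 1077 = 3 · 359, so φ(1077) = (3 − 1) · (359 − 1) = 2 · 358 = 716. The nonzero elements number 1077 − 1 = 1076. Hence the nonzero zero-divisors number 1076 − 716 = 360.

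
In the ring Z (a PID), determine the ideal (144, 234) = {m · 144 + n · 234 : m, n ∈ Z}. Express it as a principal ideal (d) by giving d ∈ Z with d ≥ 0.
(144, 234) = (18); d = 18

In the PID Z, (a, b) is generated by gcd(a, b). Compute gcd(234, 144) with the extended Euclidean algorithm, tracking rows (r, s, t) with s·234 + t·144 = r:
  row A: (234, 1, 0)   [1·234 + 0·144 = 234]
  row B: (144, 0, 1)   [0·234 + 1·144 = 144]
  234 = 1·144 + 90   → row C = row A − 1·row B = (90, 1, −1)   [check: 1·234 − 1·144 = 90]
  144 = 1·90 + 54   → row D = row B − 1·row C = (54, −1, 2)   [check: −1·234 + 2·144 = 54]
  90 = 1·54 + 36   → row E = row C − 1·row D = (36, 2, −3)   [check: 2·234 − 3·144 = 36]
  54 = 1·36 + 18   → row F = row D − 1·row E = (18, −3, 5)   [check: −3·234 + 5·144 = 18]
  36 = 2·18 + 0   → remainder 0, stop. gcd = 18 (last nonzero row F).
So gcd(144, 234) = 18, with Bézout identity −3·234 + 5·144 = 18. Containment (⊇): the Bézout identity exhibits 18 as an element of (144, 234), giving (18) ⊆ (144, 234). Containment (⊆): since 18 | 144 and 18 | 234 (144 = 18·8, 234 = 18·13), every Z-linear combination of 144 and 234 is divisible by 18, so (144, 234) ⊆ (18). Therefore (144, 234) = (18), d = 18.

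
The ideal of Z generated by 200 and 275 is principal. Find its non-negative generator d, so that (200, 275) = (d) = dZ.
In the PID Z, (a, b) is generated by gcd(a, b). Compute gcd(275, 200) with the extended Euclidean algorithm, tracking rows (r, s, t) with s·275 + t·200 = r:
  row A: (275, 1, 0)   [1·275 + 0·200 = 275]
  row B: (200, 0, 1)   [0·275 + 1·200 = 200]
  275 = 1·200 + 75   → row C = row A − 1·row B = (75, 1, −1)   [check: 1·275 − 1·200 = 75]
  200 = 2·75 + 50   → row D = row B − 2·row C = (50, −2, 3)   [check: −2·275 + 3·200 = 50]
  75 = 1·50 + 25   → row E = row C − 1·row D = (25, 3, −4)   [check: 3·275 − 4·200 = 25]
  50 = 2·25 + 0   → remainder 0, stop. gcd = 25 (last nonzero row E).
So gcd(200, 275) = 25, with Bézout identity 3·275 − 4·200 = 25. Containment (⊇): the Bézout identity exhibits 25 as an element of (200, 275), giving (25) ⊆ (200, 275). Containment (⊆): since 25 | 200 and 25 | 275 (200 = 25·8, 275 = 25·11), every Z-linear combination of 200 and 275 is divisible by 25, so (200, 275) ⊆ (25). Therefore (200, 275) = (25), d = 25.

Final answer: (200, 275) = (25); d = 25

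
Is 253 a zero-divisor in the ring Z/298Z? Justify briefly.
NO

gcd(253, 298) = 1, so 253 is a unit in Z/298Z (it has a multiplicative inverse). A unit cannot be a zero-divisor: if 253·b ≡ 0 then multiplying both sides by 253^(−1) gives b ≡ 0. So 253 is not a zero-divisor.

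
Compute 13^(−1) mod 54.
Apply the extended Euclidean algorithm to (54, 13), tracking rows (r, s, t) with s·54 + t·13 = r. Each division r_prev = q·r_cur + r_new produces the new row as (previous row) − q·(current row):
  row A: (54, 1, 0)   [1·54 + 0·13 = 54]
  row B: (13, 0, 1)   [0·54 + 1·13 = 13]
  54 = 4·13 + 2   → row C = row A − 4·row B = (2, 1, −4)   [check: 1·54 − 4·13 = 2]
  13 = 6·2 + 1   → row D = row B − 6·row C = (1, −6, 25)   [check: −6·54 + 25·13 = 1]
  2 = 2·1 + 0   → remainder 0, stop. gcd = 1 (last nonzero row D).
The gcd is 1, so 13 is invertible mod 54. The last nonzero row gives −6·54 + 25·13 = 1, so t = 25. So 13^(−1) ≡ 25 (mod 54). Verify: 13 · 25 = 325 ≡ 1 (mod 54). ✓

Final answer: 13^(−1) ≡ 25 (mod 54)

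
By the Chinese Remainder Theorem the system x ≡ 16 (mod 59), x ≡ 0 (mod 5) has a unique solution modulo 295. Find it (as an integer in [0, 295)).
The moduli 59, 5 are pairwise coprime, so by the CRT there is a unique solution mod 59·5 = 295.
Solve by successive substitution. Start with x ≡ 16 (mod 59).
  Combine with x ≡ 0 (mod 5): write x = 16 + 59·t and require 16 + 59·t ≡ 0 (mod 5), i.e. 59·t ≡ 0 − 16 ≡ 4 (mod 5). Since 59^(−1) ≡ 4 (mod 5) (59 ≡ 4 (mod 5)), t ≡ 4·4 ≡ 1 (mod 5). So x ≡ 16 + 59·1 = 75 (mod 295).
Unique solution in [0, 295): x = 75.

Final answer: x ≡ 75 (mod 295); the representative in [0, 295) is 75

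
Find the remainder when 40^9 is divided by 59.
47

Use repeated squaring. Binary(9) = 1001. Walk through the bits of the exponent 9 left-to-right: at each bit after the leading one, square the running value, then multiply by 40 if the bit is 1 (always reducing mod 59):
  bit 1 = 1 (leading): start with 40.
  bit 2 = 0: square 40^2 = 1600 ≡ 7 (mod 59).
  bit 3 = 0: square 7^2 = 49 (mod 59).
  bit 4 = 1: square 49^2 = 2401 ≡ 41; bit is 1, so multiply 41·40 = 1640 ≡ 47 (mod 59).
Final value: 40^9 ≡ 47 (mod 59).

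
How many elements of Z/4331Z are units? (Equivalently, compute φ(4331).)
Z/4331Z has φ(4331) = 4200 units

An element a ∈ Z/4331Z is a unit iff gcd(a, 4331) = 1, so the number of units is φ(4331). φ is multiplicative, with φ(p^e) = p^e − p^(e−1). Factorise 4331 = 61 · 71. Then
  φ(4331) = (61 − 1) · (71 − 1) = 60 · 70 = 4200.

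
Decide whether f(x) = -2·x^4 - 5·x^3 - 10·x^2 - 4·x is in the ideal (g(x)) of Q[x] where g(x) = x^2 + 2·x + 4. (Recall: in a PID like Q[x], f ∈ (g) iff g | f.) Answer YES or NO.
In Q[x] the ideal (g) consists of all multiples of g, so f ∈ (g) iff g | f, i.e. iff the remainder of f on division by g is 0. Divide f by g (g is monic, so eliminate the leading term of the running remainder at each step):
  leading term -2·x^4: subtract (-2·x^2)·g(x) = -2·x^4 - 4·x^3 - 8·x^2, leaving -x^3 - 2·x^2 - 4·x
  leading term -x^3: subtract (-x)·g(x) = -x^3 - 2·x^2 - 4·x, leaving 0
The remainder is 0, so f(x) = g(x) · h(x) with h(x) = -2·x^2 - x. Hence g | f, i.e. f ∈ (g).

Final answer: YES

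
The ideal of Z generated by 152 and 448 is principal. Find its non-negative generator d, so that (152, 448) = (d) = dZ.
(152, 448) = (8); d = 8

In the PID Z, (a, b) is generated by gcd(a, b). Compute gcd(448, 152) with the extended Euclidean algorithm, tracking rows (r, s, t) with s·448 + t·152 = r:
  row A: (448, 1, 0)   [1·448 + 0·152 = 448]
  row B: (152, 0, 1)   [0·448 + 1·152 = 152]
  448 = 2·152 + 144   → row C = row A − 2·row B = (144, 1, −2)   [check: 1·448 − 2·152 = 144]
  152 = 1·144 + 8   → row D = row B − 1·row C = (8, −1, 3)   [check: −1·448 + 3·152 = 8]
  144 = 18·8 + 0   → remainder 0, stop. gcd = 8 (last nonzero row D).
So gcd(152, 448) = 8, with Bézout identity −1·448 + 3·152 = 8. Containment (⊇): the Bézout identity exhibits 8 as an element of (152, 448), giving (8) ⊆ (152, 448). Containment (⊆): since 8 | 152 and 8 | 448 (152 = 8·19, 448 = 8·56), every Z-linear combination of 152 and 448 is divisible by 8, so (152, 448) ⊆ (8). Therefore (152, 448) = (8), d = 8.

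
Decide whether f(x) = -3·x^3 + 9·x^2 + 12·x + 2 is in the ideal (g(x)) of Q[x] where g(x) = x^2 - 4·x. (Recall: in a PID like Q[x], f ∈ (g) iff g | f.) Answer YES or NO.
In Q[x] the ideal (g) consists of all multiples of g, so f ∈ (g) iff g | f, i.e. iff the remainder of f on division by g is 0. Divide f by g (g is monic, so eliminate the leading term of the running remainder at each step):
  leading term -3·x^3: subtract (-3·x)·g(x) = -3·x^3 + 12·x^2, leaving -3·x^2 + 12·x + 2
  leading term -3·x^2: subtract (-3)·g(x) = -3·x^2 + 12·x, leaving 2
The remainder r(x) = 2 ≠ 0 (and deg r < deg g), so g ∤ f, i.e. f ∉ (g).

Final answer: NO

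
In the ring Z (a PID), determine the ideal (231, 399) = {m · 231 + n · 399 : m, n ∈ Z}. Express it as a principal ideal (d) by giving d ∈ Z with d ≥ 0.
In the PID Z, (a, b) is generated by gcd(a, b). Compute gcd(399, 231) with the extended Euclidean algorithm, tracking rows (r, s, t) with s·399 + t·231 = r:
  row A: (399, 1, 0)   [1·399 + 0·231 = 399]
  row B: (231, 0, 1)   [0·399 + 1·231 = 231]
  399 = 1·231 + 168   → row C = row A − 1·row B = (168, 1, −1)   [check: 1·399 − 1·231 = 168]
  231 = 1·168 + 63   → row D = row B − 1·row C = (63, −1, 2)   [check: −1·399 + 2·231 = 63]
  168 = 2·63 + 42   → row E = row C − 2·row D = (42, 3, −5)   [check: 3·399 − 5·231 = 42]
  63 = 1·42 + 21   → row F = row D − 1·row E = (21, −4, 7)   [check: −4·399 + 7·231 = 21]
  42 = 2·21 + 0   → remainder 0, stop. gcd = 21 (last nonzero row F).
So gcd(231, 399) = 21, with Bézout identity −4·399 + 7·231 = 21. Containment (⊇): the Bézout identity exhibits 21 as an element of (231, 399), giving (21) ⊆ (231, 399). Containment (⊆): since 21 | 231 and 21 | 399 (231 = 21·11, 399 = 21·19), every Z-linear combination of 231 and 399 is divisible by 21, so (231, 399) ⊆ (21). Therefore (231, 399) = (21), d = 21.

Final answer: (231, 399) = (21); d = 21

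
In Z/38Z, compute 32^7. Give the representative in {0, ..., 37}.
Use repeated squaring. Binary(7) = 111. Walk through the bits of the exponent 7 left-to-right: at each bit after the leading one, square the running value, then multiply by 32 if the bit is 1 (always reducing mod 38):
  bit 1 = 1 (leading): start with 32.
  bit 2 = 1: square 32^2 = 1024 ≡ 36; bit is 1, so multiply 36·32 = 1152 ≡ 12 (mod 38).
  bit 3 = 1: square 12^2 = 144 ≡ 30; bit is 1, so multiply 30·32 = 960 ≡ 10 (mod 38).
Final value: 32^7 ≡ 10 (mod 38).

Final answer: 10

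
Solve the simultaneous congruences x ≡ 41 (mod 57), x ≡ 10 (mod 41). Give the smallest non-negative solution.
The moduli 57, 41 are pairwise coprime, so by the CRT there is a unique solution mod 57·41 = 2337.
Solve by successive substitution. Start with x ≡ 41 (mod 57).
  Combine with x ≡ 10 (mod 41): write x = 41 + 57·t and require 41 + 57·t ≡ 10 (mod 41), i.e. 57·t ≡ 10 − 41 ≡ 10 (mod 41). Since 57^(−1) ≡ 18 (mod 41) (57 ≡ 16 (mod 41)), t ≡ 18·10 ≡ 16 (mod 41). So x ≡ 41 + 57·16 = 953 (mod 2337).
Unique solution in [0, 2337): x = 953.

Final answer: x ≡ 953 (mod 2337); the representative in [0, 2337) is 953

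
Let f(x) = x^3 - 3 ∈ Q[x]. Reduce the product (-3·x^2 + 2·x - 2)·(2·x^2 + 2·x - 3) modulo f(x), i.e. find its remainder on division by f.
a · b ≡ 9·x^2 - 28·x (mod f(x))

First multiply in Q[x] without reducing: a · b = -6·x^4 - 2·x^3 + 9·x^2 - 10·x + 6. Now divide by f(x) = x^3 - 3, eliminating the leading term at each step:
  leading term -6·x^4: subtract (-6·x)·f(x) = -6·x^4 + 18·x, leaving -2·x^3 + 9·x^2 - 28·x + 6
  leading term -2·x^3: subtract (-2)·f(x) = 6 - 2·x^3, leaving 9·x^2 - 28·x
The degree is now < 3, so this is the remainder. Hence a · b ≡ 9·x^2 - 28·x in Q[x]/(f).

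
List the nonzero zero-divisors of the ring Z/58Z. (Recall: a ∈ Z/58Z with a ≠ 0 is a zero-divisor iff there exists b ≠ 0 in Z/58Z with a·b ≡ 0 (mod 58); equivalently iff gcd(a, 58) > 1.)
nonzero zero-divisors of Z/58Z = {2, 4, 6, 8, 10, 12, 14, 16, 18, 20, 22, 24, 26, 28, 29, 30, 32, 34, 36, 38, 40, 42, 44, 46, 48, 50, 52, 54, 56}

An element a ∈ Z/58Z (with a ≠ 0) is a zero-divisor iff gcd(a, 58) > 1 (because a is a unit precisely when gcd(a, n) = 1, and in Z/nZ every nonzero, non-unit element is a zero-divisor). Scan a = 1, ..., 57 and keep those with gcd(a, 58) > 1:
  gcd(2, 58) = 2, gcd(4, 58) = 2, gcd(6, 58) = 2, gcd(8, 58) = 2, gcd(10, 58) = 2, gcd(12, 58) = 2, gcd(14, 58) = 2, gcd(16, 58) = 2, gcd(18, 58) = 2, gcd(20, 58) = 2, gcd(22, 58) = 2, gcd(24, 58) = 2, gcd(26, 58) = 2, gcd(28, 58) = 2, gcd(29, 58) = 29, gcd(30, 58) = 2, gcd(32, 58) = 2, gcd(34, 58) = 2, gcd(36, 58) = 2, gcd(38, 58) = 2, gcd(40, 58) = 2, gcd(42, 58) = 2, gcd(44, 58) = 2, gcd(46, 58) = 2, gcd(48, 58) = 2, gcd(50, 58) = 2, gcd(52, 58) = 2, gcd(54, 58) = 2, gcd(56, 58) = 2.
All other a ∈ {1, ..., 57} have gcd(a, 58) = 1 and are units. So the nonzero zero-divisors are exactly the 29 values of a appearing in this scan.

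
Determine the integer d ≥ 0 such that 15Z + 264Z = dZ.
(15, 264) = (3); d = 3

In the PID Z, (a, b) is generated by gcd(a, b). Compute gcd(264, 15) with the extended Euclidean algorithm, tracking rows (r, s, t) with s·264 + t·15 = r:
  row A: (264, 1, 0)   [1·264 + 0·15 = 264]
  row B: (15, 0, 1)   [0·264 + 1·15 = 15]
  264 = 17·15 + 9   → row C = row A − 17·row B = (9, 1, −17)   [check: 1·264 − 17·15 = 9]
  15 = 1·9 + 6   → row D = row B − 1·row C = (6, −1, 18)   [check: −1·264 + 18·15 = 6]
  9 = 1·6 + 3   → row E = row C − 1·row D = (3, 2, −35)   [check: 2·264 − 35·15 = 3]
  6 = 2·3 + 0   → remainder 0, stop. gcd = 3 (last nonzero row E).
So gcd(15, 264) = 3, with Bézout identity 2·264 − 35·15 = 3. Containment (⊇): the Bézout identity exhibits 3 as an element of (15, 264), giving (3) ⊆ (15, 264). Containment (⊆): since 3 | 15 and 3 | 264 (15 = 3·5, 264 = 3·88), every Z-linear combination of 15 and 264 is divisible by 3, so (15, 264) ⊆ (3). Therefore (15, 264) = (3), d = 3.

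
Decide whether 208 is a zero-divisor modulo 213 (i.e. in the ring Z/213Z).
gcd(208, 213) = 1, so 208 is a unit in Z/213Z (it has a multiplicative inverse). A unit cannot be a zero-divisor: if 208·b ≡ 0 then multiplying both sides by 208^(−1) gives b ≡ 0. So 208 is not a zero-divisor.

Final answer: NO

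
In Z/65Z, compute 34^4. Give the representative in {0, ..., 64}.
Use repeated squaring. Binary(4) = 100. Walk through the bits of the exponent 4 left-to-right: at each bit after the leading one, square the running value, then multiply by 34 if the bit is 1 (always reducing mod 65):
  bit 1 = 1 (leading): start with 34.
  bit 2 = 0: square 34^2 = 1156 ≡ 51 (mod 65).
  bit 3 = 0: square 51^2 = 2601 ≡ 1 (mod 65).
Final value: 34^4 ≡ 1 (mod 65).

Final answer: 1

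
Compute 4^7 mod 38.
Use repeated squaring. Binary(7) = 111. Walk through the bits of the exponent 7 left-to-right: at each bit after the leading one, square the running value, then multiply by 4 if the bit is 1 (always reducing mod 38):
  bit 1 = 1 (leading): start with 4.
  bit 2 = 1: square 4^2 = 16; bit is 1, so multiply 16·4 = 64 ≡ 26 (mod 38).
  bit 3 = 1: square 26^2 = 676 ≡ 30; bit is 1, so multiply 30·4 = 120 ≡ 6 (mod 38).
Final value: 4^7 ≡ 6 (mod 38).

Final answer: 6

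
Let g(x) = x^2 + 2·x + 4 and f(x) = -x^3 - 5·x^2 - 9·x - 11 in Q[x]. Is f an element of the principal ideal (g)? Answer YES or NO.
In Q[x] the ideal (g) consists of all multiples of g, so f ∈ (g) iff g | f, i.e. iff the remainder of f on division by g is 0. Divide f by g (g is monic, so eliminate the leading term of the running remainder at each step):
  leading term -x^3: subtract (-x)·g(x) = -x^3 - 2·x^2 - 4·x, leaving -3·x^2 - 5·x - 11
  leading term -3·x^2: subtract (-3)·g(x) = -3·x^2 - 6·x - 12, leaving x + 1
The remainder r(x) = x + 1 ≠ 0 (and deg r < deg g), so g ∤ f, i.e. f ∉ (g).

Final answer: NO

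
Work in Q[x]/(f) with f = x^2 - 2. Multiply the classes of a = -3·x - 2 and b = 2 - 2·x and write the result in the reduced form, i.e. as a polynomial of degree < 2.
a · b ≡ 8 - 2·x (mod f(x))

First multiply in Q[x] without reducing: a · b = 6·x^2 - 2·x - 4. Now divide by f(x) = x^2 - 2, eliminating the leading term at each step:
  leading term 6·x^2: subtract (6)·f(x) = 6·x^2 - 12, leaving 8 - 2·x
The degree is now < 2, so this is the remainder. Hence a · b ≡ 8 - 2·x in Q[x]/(f).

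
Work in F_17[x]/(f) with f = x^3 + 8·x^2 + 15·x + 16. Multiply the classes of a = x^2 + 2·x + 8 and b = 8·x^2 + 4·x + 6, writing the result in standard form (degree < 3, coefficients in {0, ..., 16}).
Multiply as integer polynomials: a · b = 8·x^4 + 20·x^3 + 78·x^2 + 44·x + 48. Reducing coefficients mod 17: a · b ≡ 8·x^4 + 3·x^3 + 10·x^2 + 10·x + 14. Now divide by f(x) = x^3 + 8·x^2 + 15·x + 16 in F_17[x], eliminating the leading term at each step:
  leading term 8·x^4: subtract (8·x)·f(x) = 8·x^4 + 13·x^3 + x^2 + 9·x, leaving 7·x^3 + 9·x^2 + x + 14 (coefficients mod 17)
  leading term 7·x^3: subtract (7)·f(x) = 7·x^3 + 5·x^2 + 3·x + 10, leaving 4·x^2 + 15·x + 4 (coefficients mod 17)
The degree is now < 3, so this is the remainder. Hence a · b ≡ 4·x^2 + 15·x + 4 in F_17[x]/(f).

Final answer: a · b ≡ 4·x^2 + 15·x + 4 (mod f(x))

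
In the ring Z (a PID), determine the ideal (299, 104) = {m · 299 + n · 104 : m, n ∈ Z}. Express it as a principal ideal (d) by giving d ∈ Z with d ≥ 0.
(299, 104) = (13); d = 13

In the PID Z, (a, b) is generated by gcd(a, b). Compute gcd(299, 104) with the extended Euclidean algorithm, tracking rows (r, s, t) with s·299 + t·104 = r:
  row A: (299, 1, 0)   [1·299 + 0·104 = 299]
  row B: (104, 0, 1)   [0·299 + 1·104 = 104]
  299 = 2·104 + 91   → row C = row A − 2·row B = (91, 1, −2)   [check: 1·299 − 2·104 = 91]
  104 = 1·91 + 13   → row D = row B − 1·row C = (13, −1, 3)   [check: −1·299 + 3·104 = 13]
  91 = 7·13 + 0   → remainder 0, stop. gcd = 13 (last nonzero row D).
So gcd(299, 104) = 13, with Bézout identity −1·299 + 3·104 = 13. Containment (⊇): the Bézout identity exhibits 13 as an element of (299, 104), giving (13) ⊆ (299, 104). Containment (⊆): since 13 | 299 and 13 | 104 (299 = 13·23, 104 = 13·8), every Z-linear combination of 299 and 104 is divisible by 13, so (299, 104) ⊆ (13). Therefore (299, 104) = (13), d = 13.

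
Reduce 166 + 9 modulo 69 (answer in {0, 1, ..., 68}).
37

Reduce the summands first: 166 ≡ 28 (mod 69), so 166 + 9 ≡ 28 + 9 (mod 69). 28 + 9 = 37; 37 = 0·69 + 37, so (166 + 9) mod 69 = 37.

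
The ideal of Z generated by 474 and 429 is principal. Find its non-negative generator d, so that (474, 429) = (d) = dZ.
(474, 429) = (3); d = 3

In the PID Z, (a, b) is generated by gcd(a, b). Compute gcd(474, 429) with the extended Euclidean algorithm, tracking rows (r, s, t) with s·474 + t·429 = r:
  row A: (474, 1, 0)   [1·474 + 0·429 = 474]
  row B: (429, 0, 1)   [0·474 + 1·429 = 429]
  474 = 1·429 + 45   → row C = row A − 1·row B = (45, 1, −1)   [check: 1·474 − 1·429 = 45]
  429 = 9·45 + 24   → row D = row B − 9·row C = (24, −9, 10)   [check: −9·474 + 10·429 = 24]
  45 = 1·24 + 21   → row E = row C − 1·row D = (21, 10, −11)   [check: 10·474 − 11·429 = 21]
  24 = 1·21 + 3   → row F = row D − 1·row E = (3, −19, 21)   [check: −19·474 + 21·429 = 3]
  21 = 7·3 + 0   → remainder 0, stop. gcd = 3 (last nonzero row F).
So gcd(474, 429) = 3, with Bézout identity −19·474 + 21·429 = 3. Containment (⊇): the Bézout identity exhibits 3 as an element of (474, 429), giving (3) ⊆ (474, 429). Containment (⊆): since 3 | 474 and 3 | 429 (474 = 3·158, 429 = 3·143), every Z-linear combination of 474 and 429 is divisible by 3, so (474, 429) ⊆ (3). Therefore (474, 429) = (3), d = 3.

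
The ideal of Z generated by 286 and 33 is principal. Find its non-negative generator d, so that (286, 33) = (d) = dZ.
(286, 33) = (11); d = 11

In the PID Z, (a, b) is generated by gcd(a, b). Compute gcd(286, 33) with the extended Euclidean algorithm, tracking rows (r, s, t) with s·286 + t·33 = r:
  row A: (286, 1, 0)   [1·286 + 0·33 = 286]
  row B: (33, 0, 1)   [0·286 + 1·33 = 33]
  286 = 8·33 + 22   → row C = row A − 8·row B = (22, 1, −8)   [check: 1·286 − 8·33 = 22]
  33 = 1·22 + 11   → row D = row B − 1·row C = (11, −1, 9)   [check: −1·286 + 9·33 = 11]
  22 = 2·11 + 0   → remainder 0, stop. gcd = 11 (last nonzero row D).
So gcd(286, 33) = 11, with Bézout identity −1·286 + 9·33 = 11. Containment (⊇): the Bézout identity exhibits 11 as an element of (286, 33), giving (11) ⊆ (286, 33). Containment (⊆): since 11 | 286 and 11 | 33 (286 = 11·26, 33 = 11·3), every Z-linear combination of 286 and 33 is divisible by 11, so (286, 33) ⊆ (11). Therefore (286, 33) = (11), d = 11.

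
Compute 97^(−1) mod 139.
Apply the extended Euclidean algorithm to (139, 97), tracking rows (r, s, t) with s·139 + t·97 = r. Each division r_prev = q·r_cur + r_new produces the new row as (previous row) − q·(current row):
  row A: (139, 1, 0)   [1·139 + 0·97 = 139]
  row B: (97, 0, 1)   [0·139 + 1·97 = 97]
  139 = 1·97 + 42   → row C = row A − 1·row B = (42, 1, −1)   [check: 1·139 − 1·97 = 42]
  97 = 2·42 + 13   → row D = row B − 2·row C = (13, −2, 3)   [check: −2·139 + 3·97 = 13]
  42 = 3·13 + 3   → row E = row C − 3·row D = (3, 7, −10)   [check: 7·139 − 10·97 = 3]
  13 = 4·3 + 1   → row F = row D − 4·row E = (1, −30, 43)   [check: −30·139 + 43·97 = 1]
  3 = 3·1 + 0   → remainder 0, stop. gcd = 1 (last nonzero row F).
The gcd is 1, so 97 is invertible mod 139. The last nonzero row gives −30·139 + 43·97 = 1, so t = 43. So 97^(−1) ≡ 43 (mod 139). Verify: 97 · 43 = 4171 ≡ 1 (mod 139). ✓

Final answer: 97^(−1) ≡ 43 (mod 139)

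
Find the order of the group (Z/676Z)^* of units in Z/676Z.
|(Z/676Z)^*| = 312

(Z/676Z)^* consists of the classes a with gcd(a, 676) = 1, so its order is φ(676). φ is multiplicative, with φ(p^e) = p^e − p^(e−1). Factorise 676 = 2^2 · 13^2. Then
  φ(676) = (2^2 − 2^1) · (13^2 − 13^1) = 2 · 156 = 312.
Thus |(Z/676Z)^*| = 312.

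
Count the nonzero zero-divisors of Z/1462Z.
In Z/1462Z each nonzero element is either a unit (gcd with 1462 is 1) or a zero-divisor (gcd > 1). The number of units is φ(1462): factorise 1462 = 2 · 17 · 43, so φ(1462) = (2 − 1) · (17 − 1) · (43 − 1) = 1 · 16 · 42 = 672. The nonzero elements number 1462 − 1 = 1461. Hence the nonzero zero-divisors number 1461 − 672 = 789.

Final answer: Z/1462Z has 789 nonzero zero-divisors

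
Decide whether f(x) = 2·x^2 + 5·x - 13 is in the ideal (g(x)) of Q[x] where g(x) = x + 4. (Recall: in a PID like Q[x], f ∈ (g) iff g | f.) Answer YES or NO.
In Q[x] the ideal (g) consists of all multiples of g, so f ∈ (g) iff g | f, i.e. iff the remainder of f on division by g is 0. Divide f by g (g is monic, so eliminate the leading term of the running remainder at each step):
  leading term 2·x^2: subtract (2·x)·g(x) = 2·x^2 + 8·x, leaving -3·x - 13
  leading term -3·x: subtract (-3)·g(x) = -3·x - 12, leaving -1
The remainder r(x) = -1 ≠ 0 (and deg r < deg g), so g ∤ f, i.e. f ∉ (g).

Final answer: NO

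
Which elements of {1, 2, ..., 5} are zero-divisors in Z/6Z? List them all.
An element a ∈ Z/6Z (with a ≠ 0) is a zero-divisor iff gcd(a, 6) > 1 (because a is a unit precisely when gcd(a, n) = 1, and in Z/nZ every nonzero, non-unit element is a zero-divisor). Scan a = 1, ..., 5 and keep those with gcd(a, 6) > 1:
  gcd(2, 6) = 2, gcd(3, 6) = 3, gcd(4, 6) = 2.
All other a ∈ {1, ..., 5} have gcd(a, 6) = 1 and are units. So the nonzero zero-divisors are exactly the 3 values of a appearing in this scan.

Final answer: nonzero zero-divisors of Z/6Z = {2, 3, 4}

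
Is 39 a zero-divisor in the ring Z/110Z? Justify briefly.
gcd(39, 110) = 1, so 39 is a unit in Z/110Z (it has a multiplicative inverse). A unit cannot be a zero-divisor: if 39·b ≡ 0 then multiplying both sides by 39^(−1) gives b ≡ 0. So 39 is not a zero-divisor.

Final answer: NO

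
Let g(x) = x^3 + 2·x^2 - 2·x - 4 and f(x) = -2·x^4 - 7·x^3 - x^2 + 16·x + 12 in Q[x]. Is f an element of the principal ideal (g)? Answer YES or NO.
In Q[x] the ideal (g) consists of all multiples of g, so f ∈ (g) iff g | f, i.e. iff the remainder of f on division by g is 0. Divide f by g (g is monic, so eliminate the leading term of the running remainder at each step):
  leading term -2·x^4: subtract (-2·x)·g(x) = -2·x^4 - 4·x^3 + 4·x^2 + 8·x, leaving -3·x^3 - 5·x^2 + 8·x + 12
  leading term -3·x^3: subtract (-3)·g(x) = -3·x^3 - 6·x^2 + 6·x + 12, leaving x^2 + 2·x
The remainder r(x) = x^2 + 2·x ≠ 0 (and deg r < deg g), so g ∤ f, i.e. f ∉ (g).

Final answer: NO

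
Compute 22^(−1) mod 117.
22^(−1) ≡ 16 (mod 117)

Apply the extended Euclidean algorithm to (117, 22), tracking rows (r, s, t) with s·117 + t·22 = r. Each division r_prev = q·r_cur + r_new produces the new row as (previous row) − q·(current row):
  row A: (117, 1, 0)   [1·117 + 0·22 = 117]
  row B: (22, 0, 1)   [0·117 + 1·22 = 22]
  117 = 5·22 + 7   → row C = row A − 5·row B = (7, 1, −5)   [check: 1·117 − 5·22 = 7]
  22 = 3·7 + 1   → row D = row B − 3·row C = (1, −3, 16)   [check: −3·117 + 16·22 = 1]
  7 = 7·1 + 0   → remainder 0, stop. gcd = 1 (last nonzero row D).
The gcd is 1, so 22 is invertible mod 117. The last nonzero row gives −3·117 + 16·22 = 1, so t = 16. So 22^(−1) ≡ 16 (mod 117). Verify: 22 · 16 = 352 ≡ 1 (mod 117). ✓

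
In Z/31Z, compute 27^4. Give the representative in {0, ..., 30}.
Use repeated squaring. Binary(4) = 100. Walk through the bits of the exponent 4 left-to-right: at each bit after the leading one, square the running value, then multiply by 27 if the bit is 1 (always reducing mod 31):
  bit 1 = 1 (leading): start with 27.
  bit 2 = 0: square 27^2 = 729 ≡ 16 (mod 31).
  bit 3 = 0: square 16^2 = 256 ≡ 8 (mod 31).
Final value: 27^4 ≡ 8 (mod 31).

Final answer: 8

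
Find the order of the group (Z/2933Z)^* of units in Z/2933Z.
(Z/2933Z)^* consists of the classes a with gcd(a, 2933) = 1, so its order is φ(2933). φ is multiplicative, with φ(p^e) = p^e − p^(e−1). Factorise 2933 = 7 · 419. Then
  φ(2933) = (7 − 1) · (419 − 1) = 6 · 418 = 2508.
Thus |(Z/2933Z)^*| = 2508.

Final answer: |(Z/2933Z)^*| = 2508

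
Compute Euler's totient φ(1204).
φ is multiplicative, with φ(p^e) = p^e − p^(e−1). Factorise 1204 = 2^2 · 7 · 43. Then
  φ(1204) = (2^2 − 2^1) · (7 − 1) · (43 − 1) = 2 · 6 · 42 = 504.

Final answer: φ(1204) = 504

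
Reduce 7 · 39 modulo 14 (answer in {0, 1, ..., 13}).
7

Reduce the factors first: 39 ≡ 11 (mod 14), so 7 · 39 ≡ 7 · 11 (mod 14). 7 · 11 = 77. Dividing by 14: 77 = 5·14 + 7. So (7 · 39) mod 14 = 7.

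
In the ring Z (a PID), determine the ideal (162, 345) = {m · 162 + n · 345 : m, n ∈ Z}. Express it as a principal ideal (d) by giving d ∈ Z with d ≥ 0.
In the PID Z, (a, b) is generated by gcd(a, b). Compute gcd(345, 162) with the extended Euclidean algorithm, tracking rows (r, s, t) with s·345 + t·162 = r:
  row A: (345, 1, 0)   [1·345 + 0·162 = 345]
  row B: (162, 0, 1)   [0·345 + 1·162 = 162]
  345 = 2·162 + 21   → row C = row A − 2·row B = (21, 1, −2)   [check: 1·345 − 2·162 = 21]
  162 = 7·21 + 15   → row D = row B − 7·row C = (15, −7, 15)   [check: −7·345 + 15·162 = 15]
  21 = 1·15 + 6   → row E = row C − 1·row D = (6, 8, −17)   [check: 8·345 − 17·162 = 6]
  15 = 2·6 + 3   → row F = row D − 2·row E = (3, −23, 49)   [check: −23·345 + 49·162 = 3]
  6 = 2·3 + 0   → remainder 0, stop. gcd = 3 (last nonzero row F).
So gcd(162, 345) = 3, with Bézout identity −23·345 + 49·162 = 3. Containment (⊇): the Bézout identity exhibits 3 as an element of (162, 345), giving (3) ⊆ (162, 345). Containment (⊆): since 3 | 162 and 3 | 345 (162 = 3·54, 345 = 3·115), every Z-linear combination of 162 and 345 is divisible by 3, so (162, 345) ⊆ (3). Therefore (162, 345) = (3), d = 3.

Final answer: (162, 345) = (3); d = 3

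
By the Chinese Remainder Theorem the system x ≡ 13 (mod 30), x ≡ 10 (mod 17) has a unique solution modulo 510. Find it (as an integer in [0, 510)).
x ≡ 163 (mod 510); the representative in [0, 510) is 163

The moduli 30, 17 are pairwise coprime, so by the CRT there is a unique solution mod 30·17 = 510.
Solve by successive substitution. Start with x ≡ 13 (mod 30).
  Combine with x ≡ 10 (mod 17): write x = 13 + 30·t and require 13 + 30·t ≡ 10 (mod 17), i.e. 30·t ≡ 10 − 13 ≡ 14 (mod 17). Since 30^(−1) ≡ 4 (mod 17) (30 ≡ 13 (mod 17)), t ≡ 4·14 ≡ 5 (mod 17). So x ≡ 13 + 30·5 = 163 (mod 510).
Unique solution in [0, 510): x = 163.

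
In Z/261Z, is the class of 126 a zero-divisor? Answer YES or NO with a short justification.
gcd(126, 261) = 9 > 1, so 126 is not a unit in Z/261Z. In Z/nZ every nonzero non-unit is a zero-divisor: explicitly, take b = 261/gcd = 29 ≠ 0 (mod 261); then 126·29 = 3654 = 14·261, i.e. 126·29 ≡ 0 (mod 261). So 126 is a zero-divisor.

Final answer: YES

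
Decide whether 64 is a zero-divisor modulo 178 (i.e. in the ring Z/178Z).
gcd(64, 178) = 2 > 1, so 64 is not a unit in Z/178Z. In Z/nZ every nonzero non-unit is a zero-divisor: explicitly, take b = 178/gcd = 89 ≠ 0 (mod 178); then 64·89 = 5696 = 32·178, i.e. 64·89 ≡ 0 (mod 178). So 64 is a zero-divisor.

Final answer: YES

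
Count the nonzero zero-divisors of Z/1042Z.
Z/1042Z has 521 nonzero zero-divisors

In Z/1042Z each nonzero element is either a unit (gcd with 1042 is 1) or a zero-divisor (gcd > 1). The number of units is φ(1042): factorise 1042 = 2 · 521, so φ(1042) = (2 − 1) · (521 − 1) = 1 · 520 = 520. The nonzero elements number 1042 − 1 = 1041. Hence the nonzero zero-divisors number 1041 − 520 = 521.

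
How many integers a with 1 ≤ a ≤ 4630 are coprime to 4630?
1848

The number of a ∈ {1, ..., 4630} with gcd(a, 4630) = 1 is by definition Euler's totient φ(4630). φ is multiplicative, with φ(p^e) = p^e − p^(e−1). Factorise 4630 = 2 · 5 · 463. Then
  φ(4630) = (2 − 1) · (5 − 1) · (463 − 1) = 1 · 4 · 462 = 1848.
So there are 1848 such integers.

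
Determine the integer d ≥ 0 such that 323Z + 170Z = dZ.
In the PID Z, (a, b) is generated by gcd(a, b). Compute gcd(323, 170) with the extended Euclidean algorithm, tracking rows (r, s, t) with s·323 + t·170 = r:
  row A: (323, 1, 0)   [1·323 + 0·170 = 323]
  row B: (170, 0, 1)   [0·323 + 1·170 = 170]
  323 = 1·170 + 153   → row C = row A − 1·row B = (153, 1, −1)   [check: 1·323 − 1·170 = 153]
  170 = 1·153 + 17   → row D = row B − 1·row C = (17, −1, 2)   [check: −1·323 + 2·170 = 17]
  153 = 9·17 + 0   → remainder 0, stop. gcd = 17 (last nonzero row D).
So gcd(323, 170) = 17, with Bézout identity −1·323 + 2·170 = 17. Containment (⊇): the Bézout identity exhibits 17 as an element of (323, 170), giving (17) ⊆ (323, 170). Containment (⊆): since 17 | 323 and 17 | 170 (323 = 17·19, 170 = 17·10), every Z-linear combination of 323 and 170 is divisible by 17, so (323, 170) ⊆ (17). Therefore (323, 170) = (17), d = 17.

Final answer: (323, 170) = (17); d = 17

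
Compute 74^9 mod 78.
Use repeated squaring. Binary(9) = 1001. Walk through the bits of the exponent 9 left-to-right: at each bit after the leading one, square the running value, then multiply by 74 if the bit is 1 (always reducing mod 78):
  bit 1 = 1 (leading): start with 74.
  bit 2 = 0: square 74^2 = 5476 ≡ 16 (mod 78).
  bit 3 = 0: square 16^2 = 256 ≡ 22 (mod 78).
  bit 4 = 1: square 22^2 = 484 ≡ 16; bit is 1, so multiply 16·74 = 1184 ≡ 14 (mod 78).
Final value: 74^9 ≡ 14 (mod 78).

Final answer: 14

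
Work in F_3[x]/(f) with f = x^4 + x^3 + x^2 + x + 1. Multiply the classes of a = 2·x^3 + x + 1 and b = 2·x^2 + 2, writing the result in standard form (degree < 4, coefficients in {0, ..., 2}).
Multiply as integer polynomials: a · b = 4·x^5 + 6·x^3 + 2·x^2 + 2·x + 2. Reducing coefficients mod 3: a · b ≡ x^5 + 2·x^2 + 2·x + 2. Now divide by f(x) = x^4 + x^3 + x^2 + x + 1 in F_3[x], eliminating the leading term at each step:
  leading term x^5: subtract (x)·f(x) = x^5 + x^4 + x^3 + x^2 + x, leaving 2·x^4 + 2·x^3 + x^2 + x + 2 (coefficients mod 3)
  leading term 2·x^4: subtract (2)·f(x) = 2·x^4 + 2·x^3 + 2·x^2 + 2·x + 2, leaving 2·x^2 + 2·x (coefficients mod 3)
The degree is now < 4, so this is the remainder. Hence a · b ≡ 2·x^2 + 2·x in F_3[x]/(f).

Final answer: a · b ≡ 2·x^2 + 2·x (mod f(x))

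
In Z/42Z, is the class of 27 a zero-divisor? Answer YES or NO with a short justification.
gcd(27, 42) = 3 > 1, so 27 is not a unit in Z/42Z. In Z/nZ every nonzero non-unit is a zero-divisor: explicitly, take b = 42/gcd = 14 ≠ 0 (mod 42); then 27·14 = 378 = 9·42, i.e. 27·14 ≡ 0 (mod 42). So 27 is a zero-divisor.

Final answer: YES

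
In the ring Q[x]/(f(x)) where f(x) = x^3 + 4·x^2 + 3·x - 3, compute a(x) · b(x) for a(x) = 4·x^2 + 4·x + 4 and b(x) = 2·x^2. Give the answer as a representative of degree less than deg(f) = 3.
First multiply in Q[x] without reducing: a · b = 8·x^4 + 8·x^3 + 8·x^2. Now divide by f(x) = x^3 + 4·x^2 + 3·x - 3, eliminating the leading term at each step:
  leading term 8·x^4: subtract (8·x)·f(x) = 8·x^4 + 32·x^3 + 24·x^2 - 24·x, leaving -24·x^3 - 16·x^2 + 24·x
  leading term -24·x^3: subtract (-24)·f(x) = -24·x^3 - 96·x^2 - 72·x + 72, leaving 80·x^2 + 96·x - 72
The degree is now < 3, so this is the remainder. Hence a · b ≡ 80·x^2 + 96·x - 72 in Q[x]/(f).

Final answer: a · b ≡ 80·x^2 + 96·x - 72 (mod f(x))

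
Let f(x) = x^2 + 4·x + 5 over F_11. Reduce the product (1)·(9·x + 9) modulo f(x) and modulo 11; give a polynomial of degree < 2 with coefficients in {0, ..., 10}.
Multiply as integer polynomials: a · b = 9·x + 9. Reducing coefficients mod 11: a · b ≡ 9·x + 9. This already has degree < 2, so no reduction by f is needed. Hence a · b ≡ 9·x + 9 in F_11[x]/(f).

Final answer: a · b ≡ 9·x + 9 (mod f(x))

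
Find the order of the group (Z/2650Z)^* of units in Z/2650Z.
(Z/2650Z)^* consists of the classes a with gcd(a, 2650) = 1, so its order is φ(2650). φ is multiplicative, with φ(p^e) = p^e − p^(e−1). Factorise 2650 = 2 · 5^2 · 53. Then
  φ(2650) = (2 − 1) · (5^2 − 5^1) · (53 − 1) = 1 · 20 · 52 = 1040.
Thus |(Z/2650Z)^*| = 1040.

Final answer: |(Z/2650Z)^*| = 1040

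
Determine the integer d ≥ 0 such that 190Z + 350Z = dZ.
(190, 350) = (10); d = 10

In the PID Z, (a, b) is generated by gcd(a, b). Compute gcd(350, 190) with the extended Euclidean algorithm, tracking rows (r, s, t) with s·350 + t·190 = r:
  row A: (350, 1, 0)   [1·350 + 0·190 = 350]
  row B: (190, 0, 1)   [0·350 + 1·190 = 190]
  350 = 1·190 + 160   → row C = row A − 1·row B = (160, 1, −1)   [check: 1·350 − 1·190 = 160]
  190 = 1·160 + 30   → row D = row B − 1·row C = (30, −1, 2)   [check: −1·350 + 2·190 = 30]
  160 = 5·30 + 10   → row E = row C − 5·row D = (10, 6, −11)   [check: 6·350 − 11·190 = 10]
  30 = 3·10 + 0   → remainder 0, stop. gcd = 10 (last nonzero row E).
So gcd(190, 350) = 10, with Bézout identity 6·350 − 11·190 = 10. Containment (⊇): the Bézout identity exhibits 10 as an element of (190, 350), giving (10) ⊆ (190, 350). Containment (⊆): since 10 | 190 and 10 | 350 (190 = 10·19, 350 = 10·35), every Z-linear combination of 190 and 350 is divisible by 10, so (190, 350) ⊆ (10). Therefore (190, 350) = (10), d = 10.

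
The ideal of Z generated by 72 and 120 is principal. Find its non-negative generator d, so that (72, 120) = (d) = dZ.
In the PID Z, (a, b) is generated by gcd(a, b). Compute gcd(120, 72) with the extended Euclidean algorithm, tracking rows (r, s, t) with s·120 + t·72 = r:
  row A: (120, 1, 0)   [1·120 + 0·72 = 120]
  row B: (72, 0, 1)   [0·120 + 1·72 = 72]
  120 = 1·72 + 48   → row C = row A − 1·row B = (48, 1, −1)   [check: 1·120 − 1·72 = 48]
  72 = 1·48 + 24   → row D = row B − 1·row C = (24, −1, 2)   [check: −1·120 + 2·72 = 24]
  48 = 2·24 + 0   → remainder 0, stop. gcd = 24 (last nonzero row D).
So gcd(72, 120) = 24, with Bézout identity −1·120 + 2·72 = 24. Containment (⊇): the Bézout identity exhibits 24 as an element of (72, 120), giving (24) ⊆ (72, 120). Containment (⊆): since 24 | 72 and 24 | 120 (72 = 24·3, 120 = 24·5), every Z-linear combination of 72 and 120 is divisible by 24, so (72, 120) ⊆ (24). Therefore (72, 120) = (24), d = 24.

Final answer: (72, 120) = (24); d = 24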